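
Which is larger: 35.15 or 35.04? 35.15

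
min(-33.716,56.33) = -33.716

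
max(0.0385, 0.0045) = 0.0385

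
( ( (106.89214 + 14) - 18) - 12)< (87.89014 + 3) False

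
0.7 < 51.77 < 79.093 True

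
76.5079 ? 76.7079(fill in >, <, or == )<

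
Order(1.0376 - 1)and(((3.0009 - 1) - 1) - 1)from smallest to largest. (((3.0009 - 1) - 1) - 1), (1.0376 - 1)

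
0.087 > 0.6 False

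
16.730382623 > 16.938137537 False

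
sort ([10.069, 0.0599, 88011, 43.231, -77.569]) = [-77.569, 0.0599, 10.069, 43.231, 88011]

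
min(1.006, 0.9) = 0.9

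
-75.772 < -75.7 True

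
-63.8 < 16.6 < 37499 True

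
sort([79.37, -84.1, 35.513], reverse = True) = [79.37, 35.513, -84.1]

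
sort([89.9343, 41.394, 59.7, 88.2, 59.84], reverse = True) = [89.9343, 88.2, 59.84, 59.7, 41.394]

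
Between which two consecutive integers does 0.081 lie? 0 and 1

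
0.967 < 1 True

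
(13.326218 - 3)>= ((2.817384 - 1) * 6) False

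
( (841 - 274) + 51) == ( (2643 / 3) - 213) False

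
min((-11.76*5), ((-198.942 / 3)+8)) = -58.8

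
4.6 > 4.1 True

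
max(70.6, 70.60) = 70.60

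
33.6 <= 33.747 True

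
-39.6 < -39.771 False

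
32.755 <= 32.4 False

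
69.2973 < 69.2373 False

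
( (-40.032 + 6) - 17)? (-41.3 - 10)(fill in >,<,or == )>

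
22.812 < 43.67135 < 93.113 True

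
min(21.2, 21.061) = 21.061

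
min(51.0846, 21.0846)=21.0846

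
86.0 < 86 False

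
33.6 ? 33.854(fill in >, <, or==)<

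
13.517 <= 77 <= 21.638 False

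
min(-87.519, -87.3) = -87.519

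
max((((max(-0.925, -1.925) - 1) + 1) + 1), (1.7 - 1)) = 0.7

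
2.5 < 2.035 False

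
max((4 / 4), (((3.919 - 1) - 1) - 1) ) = 1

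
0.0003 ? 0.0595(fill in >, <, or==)<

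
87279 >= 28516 True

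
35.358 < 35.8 True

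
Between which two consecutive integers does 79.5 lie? 79 and 80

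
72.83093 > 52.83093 True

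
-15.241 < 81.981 True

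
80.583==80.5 False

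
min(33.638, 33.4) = 33.4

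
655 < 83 False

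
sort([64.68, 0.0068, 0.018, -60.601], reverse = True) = [64.68, 0.018, 0.0068, -60.601]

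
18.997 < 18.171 False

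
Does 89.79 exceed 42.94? Yes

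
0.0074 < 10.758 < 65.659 True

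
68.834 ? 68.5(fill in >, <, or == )>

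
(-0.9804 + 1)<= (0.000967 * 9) False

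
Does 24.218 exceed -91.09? Yes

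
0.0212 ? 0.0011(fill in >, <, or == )>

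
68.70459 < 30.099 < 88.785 False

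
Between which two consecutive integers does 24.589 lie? 24 and 25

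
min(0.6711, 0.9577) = 0.6711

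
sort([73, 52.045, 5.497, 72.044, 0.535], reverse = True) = [73, 72.044, 52.045, 5.497, 0.535]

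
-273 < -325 False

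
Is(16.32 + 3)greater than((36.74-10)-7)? No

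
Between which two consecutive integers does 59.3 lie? 59 and 60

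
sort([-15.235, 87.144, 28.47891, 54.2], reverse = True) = [87.144, 54.2, 28.47891, -15.235]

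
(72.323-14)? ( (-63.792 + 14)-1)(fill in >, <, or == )>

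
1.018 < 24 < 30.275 True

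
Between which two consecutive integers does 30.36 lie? 30 and 31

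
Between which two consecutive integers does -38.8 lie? -39 and -38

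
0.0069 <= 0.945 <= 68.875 True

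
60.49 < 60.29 False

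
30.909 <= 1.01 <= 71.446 False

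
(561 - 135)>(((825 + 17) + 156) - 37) False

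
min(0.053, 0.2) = 0.053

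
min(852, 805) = 805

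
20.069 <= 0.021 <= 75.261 False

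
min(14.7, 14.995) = 14.7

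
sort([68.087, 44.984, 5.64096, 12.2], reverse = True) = [68.087, 44.984, 12.2, 5.64096]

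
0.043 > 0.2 False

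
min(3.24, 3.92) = 3.24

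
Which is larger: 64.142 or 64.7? 64.7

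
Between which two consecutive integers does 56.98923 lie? 56 and 57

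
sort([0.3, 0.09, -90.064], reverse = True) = [0.3, 0.09, -90.064]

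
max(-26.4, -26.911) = -26.4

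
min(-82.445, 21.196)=-82.445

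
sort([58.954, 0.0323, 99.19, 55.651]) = [0.0323, 55.651, 58.954, 99.19]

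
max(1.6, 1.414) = 1.6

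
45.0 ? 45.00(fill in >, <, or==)==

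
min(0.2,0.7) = 0.2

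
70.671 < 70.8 True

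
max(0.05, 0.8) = 0.8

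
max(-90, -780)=-90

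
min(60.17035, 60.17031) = 60.17031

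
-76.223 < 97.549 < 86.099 False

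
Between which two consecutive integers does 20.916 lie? 20 and 21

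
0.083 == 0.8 False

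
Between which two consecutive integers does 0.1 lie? 0 and 1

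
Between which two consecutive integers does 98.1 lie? 98 and 99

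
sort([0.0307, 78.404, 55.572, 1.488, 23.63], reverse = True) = [78.404, 55.572, 23.63, 1.488, 0.0307]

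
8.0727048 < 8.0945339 True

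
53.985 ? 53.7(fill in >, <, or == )>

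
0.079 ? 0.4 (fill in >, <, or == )<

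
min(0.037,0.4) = 0.037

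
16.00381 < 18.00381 True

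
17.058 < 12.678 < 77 False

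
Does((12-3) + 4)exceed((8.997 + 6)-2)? Yes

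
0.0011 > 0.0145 False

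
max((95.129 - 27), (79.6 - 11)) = 68.6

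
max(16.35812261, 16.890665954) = 16.890665954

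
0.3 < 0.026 False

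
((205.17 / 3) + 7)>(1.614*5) True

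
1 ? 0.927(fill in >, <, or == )>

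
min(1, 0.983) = 0.983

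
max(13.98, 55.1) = 55.1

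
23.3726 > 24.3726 False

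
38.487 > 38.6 False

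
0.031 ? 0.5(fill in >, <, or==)<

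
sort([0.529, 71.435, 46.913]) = [0.529, 46.913, 71.435]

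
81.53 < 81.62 True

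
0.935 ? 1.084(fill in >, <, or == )<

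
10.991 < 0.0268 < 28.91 False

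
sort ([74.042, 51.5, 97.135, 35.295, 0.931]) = [0.931, 35.295, 51.5, 74.042, 97.135]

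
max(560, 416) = 560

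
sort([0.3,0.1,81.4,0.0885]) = [0.0885,0.1,0.3,81.4]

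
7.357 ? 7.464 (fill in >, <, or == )<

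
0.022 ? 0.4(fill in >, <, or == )<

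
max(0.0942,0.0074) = 0.0942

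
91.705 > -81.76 True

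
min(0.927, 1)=0.927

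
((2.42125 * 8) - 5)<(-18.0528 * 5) False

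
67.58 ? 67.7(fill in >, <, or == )<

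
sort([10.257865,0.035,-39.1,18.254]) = [-39.1,0.035,10.257865,18.254]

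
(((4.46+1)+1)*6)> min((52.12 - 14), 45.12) True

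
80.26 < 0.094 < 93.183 False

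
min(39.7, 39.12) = 39.12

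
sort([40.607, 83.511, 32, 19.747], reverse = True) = [83.511, 40.607, 32, 19.747]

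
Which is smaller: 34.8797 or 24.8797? 24.8797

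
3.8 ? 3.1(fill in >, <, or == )>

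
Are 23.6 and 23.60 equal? Yes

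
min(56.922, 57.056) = 56.922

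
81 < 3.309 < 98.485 False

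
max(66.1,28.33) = 66.1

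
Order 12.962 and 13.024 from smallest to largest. 12.962, 13.024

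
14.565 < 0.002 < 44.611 False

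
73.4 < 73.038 False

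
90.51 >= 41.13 True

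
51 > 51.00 False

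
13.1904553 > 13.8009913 False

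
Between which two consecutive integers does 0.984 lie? 0 and 1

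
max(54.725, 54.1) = 54.725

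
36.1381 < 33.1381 False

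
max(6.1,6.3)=6.3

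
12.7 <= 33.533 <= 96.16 True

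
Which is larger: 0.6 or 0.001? 0.6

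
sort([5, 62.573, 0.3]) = [0.3, 5, 62.573]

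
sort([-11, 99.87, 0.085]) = [-11, 0.085, 99.87]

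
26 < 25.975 False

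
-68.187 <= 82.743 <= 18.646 False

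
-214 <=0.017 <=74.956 True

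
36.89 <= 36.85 False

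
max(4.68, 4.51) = 4.68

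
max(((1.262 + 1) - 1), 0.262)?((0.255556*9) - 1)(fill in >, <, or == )<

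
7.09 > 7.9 False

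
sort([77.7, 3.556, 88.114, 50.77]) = [3.556, 50.77, 77.7, 88.114]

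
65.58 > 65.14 True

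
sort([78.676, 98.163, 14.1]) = [14.1, 78.676, 98.163]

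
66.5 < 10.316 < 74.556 False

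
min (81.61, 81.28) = 81.28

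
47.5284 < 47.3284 False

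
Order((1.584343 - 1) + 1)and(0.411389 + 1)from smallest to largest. (0.411389 + 1),((1.584343 - 1) + 1)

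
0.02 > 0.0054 True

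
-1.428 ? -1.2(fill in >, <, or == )<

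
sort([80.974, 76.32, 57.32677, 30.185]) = [30.185, 57.32677, 76.32, 80.974]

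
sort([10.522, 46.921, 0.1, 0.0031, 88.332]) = [0.0031, 0.1, 10.522, 46.921, 88.332]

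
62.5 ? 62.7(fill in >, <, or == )<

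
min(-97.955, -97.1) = -97.955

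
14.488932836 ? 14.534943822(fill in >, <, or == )<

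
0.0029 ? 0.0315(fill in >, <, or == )<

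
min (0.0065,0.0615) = 0.0065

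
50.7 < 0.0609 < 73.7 False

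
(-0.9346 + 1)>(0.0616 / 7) True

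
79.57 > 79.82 False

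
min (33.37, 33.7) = 33.37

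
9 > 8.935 True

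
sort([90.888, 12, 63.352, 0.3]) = [0.3, 12, 63.352, 90.888]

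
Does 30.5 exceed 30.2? Yes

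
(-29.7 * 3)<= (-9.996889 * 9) False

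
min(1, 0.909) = 0.909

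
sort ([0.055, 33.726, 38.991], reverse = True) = [38.991, 33.726, 0.055]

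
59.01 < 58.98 False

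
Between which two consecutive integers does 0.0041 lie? 0 and 1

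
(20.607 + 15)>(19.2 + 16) True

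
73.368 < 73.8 True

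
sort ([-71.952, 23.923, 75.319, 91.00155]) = [-71.952, 23.923, 75.319, 91.00155]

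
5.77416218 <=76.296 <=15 False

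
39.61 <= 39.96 True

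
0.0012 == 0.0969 False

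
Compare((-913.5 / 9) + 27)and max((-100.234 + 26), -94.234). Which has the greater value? max((-100.234 + 26), -94.234)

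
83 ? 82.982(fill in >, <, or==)>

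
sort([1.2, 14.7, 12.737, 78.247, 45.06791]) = [1.2, 12.737, 14.7, 45.06791, 78.247]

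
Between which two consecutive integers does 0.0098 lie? 0 and 1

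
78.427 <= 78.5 True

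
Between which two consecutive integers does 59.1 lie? 59 and 60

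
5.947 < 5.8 False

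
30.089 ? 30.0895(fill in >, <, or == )<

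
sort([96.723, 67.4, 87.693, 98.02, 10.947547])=[10.947547, 67.4, 87.693, 96.723, 98.02]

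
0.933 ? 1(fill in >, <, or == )<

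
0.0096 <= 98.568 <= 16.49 False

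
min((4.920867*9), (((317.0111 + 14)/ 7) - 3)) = 44.2873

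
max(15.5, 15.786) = 15.786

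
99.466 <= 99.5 True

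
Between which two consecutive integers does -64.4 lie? -65 and -64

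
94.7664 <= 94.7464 False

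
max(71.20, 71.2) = 71.2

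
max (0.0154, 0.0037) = 0.0154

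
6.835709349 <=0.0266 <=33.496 False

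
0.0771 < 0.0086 False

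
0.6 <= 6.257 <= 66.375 True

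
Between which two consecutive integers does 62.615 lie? 62 and 63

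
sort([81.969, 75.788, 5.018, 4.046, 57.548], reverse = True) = [81.969, 75.788, 57.548, 5.018, 4.046]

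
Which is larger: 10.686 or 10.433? 10.686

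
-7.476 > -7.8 True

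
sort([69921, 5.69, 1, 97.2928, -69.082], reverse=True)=[69921, 97.2928, 5.69, 1, -69.082]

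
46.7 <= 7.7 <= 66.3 False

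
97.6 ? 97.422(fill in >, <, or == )>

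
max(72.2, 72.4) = 72.4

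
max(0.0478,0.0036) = 0.0478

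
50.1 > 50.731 False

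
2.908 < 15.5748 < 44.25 True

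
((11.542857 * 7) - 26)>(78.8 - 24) False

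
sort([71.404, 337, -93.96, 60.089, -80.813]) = [-93.96, -80.813, 60.089, 71.404, 337]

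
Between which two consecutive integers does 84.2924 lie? 84 and 85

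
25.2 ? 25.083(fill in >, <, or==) >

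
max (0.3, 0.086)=0.3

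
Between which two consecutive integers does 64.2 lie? 64 and 65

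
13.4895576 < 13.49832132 True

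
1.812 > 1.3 True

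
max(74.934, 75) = 75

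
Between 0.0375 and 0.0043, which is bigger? 0.0375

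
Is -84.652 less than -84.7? No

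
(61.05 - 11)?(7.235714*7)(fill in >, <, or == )<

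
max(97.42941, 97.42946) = 97.42946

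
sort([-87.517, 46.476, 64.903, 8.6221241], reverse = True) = [64.903, 46.476, 8.6221241, -87.517]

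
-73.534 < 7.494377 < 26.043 True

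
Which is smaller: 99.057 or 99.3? 99.057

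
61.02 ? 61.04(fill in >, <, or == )<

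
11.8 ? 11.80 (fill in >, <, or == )==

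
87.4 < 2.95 False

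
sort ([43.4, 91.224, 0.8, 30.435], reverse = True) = [91.224, 43.4, 30.435, 0.8]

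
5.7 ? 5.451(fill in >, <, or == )>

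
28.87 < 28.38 False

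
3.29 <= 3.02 False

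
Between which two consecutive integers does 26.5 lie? 26 and 27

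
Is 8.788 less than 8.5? No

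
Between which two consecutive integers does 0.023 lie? 0 and 1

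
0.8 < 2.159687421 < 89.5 True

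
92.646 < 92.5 False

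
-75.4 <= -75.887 False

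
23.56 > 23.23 True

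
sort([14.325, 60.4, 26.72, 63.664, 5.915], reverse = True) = [63.664, 60.4, 26.72, 14.325, 5.915]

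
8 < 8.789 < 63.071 True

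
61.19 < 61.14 False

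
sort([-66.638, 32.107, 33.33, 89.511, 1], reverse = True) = [89.511, 33.33, 32.107, 1, -66.638]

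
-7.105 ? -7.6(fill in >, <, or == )>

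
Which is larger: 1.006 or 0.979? 1.006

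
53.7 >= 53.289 True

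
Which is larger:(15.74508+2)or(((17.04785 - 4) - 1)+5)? (15.74508+2)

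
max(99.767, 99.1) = 99.767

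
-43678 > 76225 False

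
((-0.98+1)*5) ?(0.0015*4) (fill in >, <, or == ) >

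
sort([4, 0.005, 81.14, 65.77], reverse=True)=[81.14, 65.77, 4, 0.005]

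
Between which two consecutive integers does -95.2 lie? -96 and -95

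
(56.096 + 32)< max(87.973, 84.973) False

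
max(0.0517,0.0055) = 0.0517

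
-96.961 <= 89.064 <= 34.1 False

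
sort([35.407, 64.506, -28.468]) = [-28.468, 35.407, 64.506]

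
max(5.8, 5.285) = 5.8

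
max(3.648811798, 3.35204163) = 3.648811798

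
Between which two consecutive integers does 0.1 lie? 0 and 1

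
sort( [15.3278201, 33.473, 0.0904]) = [0.0904, 15.3278201, 33.473]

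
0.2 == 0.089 False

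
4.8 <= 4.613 False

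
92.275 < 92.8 True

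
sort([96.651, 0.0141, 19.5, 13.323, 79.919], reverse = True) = [96.651, 79.919, 19.5, 13.323, 0.0141]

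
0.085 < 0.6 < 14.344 True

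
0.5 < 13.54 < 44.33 True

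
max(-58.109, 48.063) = 48.063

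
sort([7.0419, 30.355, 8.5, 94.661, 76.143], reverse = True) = [94.661, 76.143, 30.355, 8.5, 7.0419]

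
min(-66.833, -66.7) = -66.833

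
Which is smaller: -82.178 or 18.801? -82.178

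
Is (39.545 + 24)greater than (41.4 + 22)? Yes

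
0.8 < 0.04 False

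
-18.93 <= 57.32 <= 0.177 False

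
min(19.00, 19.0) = 19.00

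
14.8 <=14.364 False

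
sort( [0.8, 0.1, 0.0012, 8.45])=[0.0012, 0.1, 0.8, 8.45]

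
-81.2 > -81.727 True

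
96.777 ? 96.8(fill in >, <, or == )<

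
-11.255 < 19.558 True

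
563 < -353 False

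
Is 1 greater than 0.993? Yes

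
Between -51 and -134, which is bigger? -51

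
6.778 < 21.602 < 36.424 True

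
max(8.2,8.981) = 8.981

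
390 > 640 False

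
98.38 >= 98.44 False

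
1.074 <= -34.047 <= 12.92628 False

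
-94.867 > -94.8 False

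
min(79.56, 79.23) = 79.23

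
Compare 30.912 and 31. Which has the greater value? 31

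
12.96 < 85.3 True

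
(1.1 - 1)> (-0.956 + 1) True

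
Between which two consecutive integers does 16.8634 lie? 16 and 17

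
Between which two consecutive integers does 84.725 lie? 84 and 85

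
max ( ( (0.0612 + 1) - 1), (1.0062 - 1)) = 0.0612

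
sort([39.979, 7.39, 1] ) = [1, 7.39, 39.979]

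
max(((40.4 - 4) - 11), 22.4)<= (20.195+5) False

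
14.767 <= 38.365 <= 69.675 True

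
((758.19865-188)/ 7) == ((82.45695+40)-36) False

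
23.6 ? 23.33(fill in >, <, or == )>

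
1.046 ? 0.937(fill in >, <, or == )>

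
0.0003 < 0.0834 True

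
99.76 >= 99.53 True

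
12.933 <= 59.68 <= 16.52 False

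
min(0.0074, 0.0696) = 0.0074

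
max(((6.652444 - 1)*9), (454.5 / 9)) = 50.871996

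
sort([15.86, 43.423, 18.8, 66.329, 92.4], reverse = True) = [92.4, 66.329, 43.423, 18.8, 15.86]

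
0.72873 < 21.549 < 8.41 False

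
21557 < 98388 True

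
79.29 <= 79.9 True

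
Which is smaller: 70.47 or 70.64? 70.47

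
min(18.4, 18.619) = 18.4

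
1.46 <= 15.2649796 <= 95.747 True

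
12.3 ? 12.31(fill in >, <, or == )<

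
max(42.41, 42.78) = 42.78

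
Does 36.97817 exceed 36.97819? No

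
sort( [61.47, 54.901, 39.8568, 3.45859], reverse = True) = [61.47, 54.901, 39.8568, 3.45859]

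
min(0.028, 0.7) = 0.028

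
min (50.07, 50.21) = 50.07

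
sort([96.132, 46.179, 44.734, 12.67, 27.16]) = [12.67, 27.16, 44.734, 46.179, 96.132]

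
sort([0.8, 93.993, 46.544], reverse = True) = [93.993, 46.544, 0.8]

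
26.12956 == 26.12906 False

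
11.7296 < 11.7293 False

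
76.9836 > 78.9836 False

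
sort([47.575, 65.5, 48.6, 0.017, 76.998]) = [0.017, 47.575, 48.6, 65.5, 76.998]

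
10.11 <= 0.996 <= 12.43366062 False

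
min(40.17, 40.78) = 40.17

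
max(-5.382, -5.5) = -5.382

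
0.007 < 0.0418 True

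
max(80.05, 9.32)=80.05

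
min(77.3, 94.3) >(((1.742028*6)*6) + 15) False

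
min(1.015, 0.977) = 0.977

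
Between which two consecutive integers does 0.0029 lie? 0 and 1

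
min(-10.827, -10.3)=-10.827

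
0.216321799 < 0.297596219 True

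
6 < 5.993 False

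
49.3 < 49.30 False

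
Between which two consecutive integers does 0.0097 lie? 0 and 1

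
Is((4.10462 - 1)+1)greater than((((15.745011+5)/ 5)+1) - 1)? No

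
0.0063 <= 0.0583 True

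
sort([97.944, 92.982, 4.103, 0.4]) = [0.4, 4.103, 92.982, 97.944]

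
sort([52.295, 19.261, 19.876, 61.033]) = [19.261, 19.876, 52.295, 61.033]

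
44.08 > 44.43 False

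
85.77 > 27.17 True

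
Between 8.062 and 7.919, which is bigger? 8.062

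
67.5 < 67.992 True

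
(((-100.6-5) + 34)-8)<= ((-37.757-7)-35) False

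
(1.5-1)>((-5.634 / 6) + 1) True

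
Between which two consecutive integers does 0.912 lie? 0 and 1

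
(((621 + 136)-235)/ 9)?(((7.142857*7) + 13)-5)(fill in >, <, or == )>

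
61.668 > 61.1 True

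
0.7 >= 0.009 True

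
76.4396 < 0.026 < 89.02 False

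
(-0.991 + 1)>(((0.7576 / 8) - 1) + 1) False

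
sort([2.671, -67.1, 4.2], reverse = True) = [4.2, 2.671, -67.1]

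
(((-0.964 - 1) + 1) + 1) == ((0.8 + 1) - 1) False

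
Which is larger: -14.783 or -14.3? -14.3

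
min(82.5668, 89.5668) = 82.5668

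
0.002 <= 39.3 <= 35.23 False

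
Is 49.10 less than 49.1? No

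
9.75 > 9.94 False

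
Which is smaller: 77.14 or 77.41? 77.14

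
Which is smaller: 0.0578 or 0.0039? 0.0039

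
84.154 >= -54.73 True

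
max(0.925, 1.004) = 1.004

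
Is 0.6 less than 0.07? No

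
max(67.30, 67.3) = 67.3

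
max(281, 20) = 281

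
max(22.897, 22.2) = 22.897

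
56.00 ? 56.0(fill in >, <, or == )==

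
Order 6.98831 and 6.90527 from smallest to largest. 6.90527, 6.98831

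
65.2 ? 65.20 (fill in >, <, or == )==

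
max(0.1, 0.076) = 0.1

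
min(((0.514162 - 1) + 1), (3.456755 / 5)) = 0.514162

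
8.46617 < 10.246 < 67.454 True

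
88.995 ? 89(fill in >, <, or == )<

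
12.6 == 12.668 False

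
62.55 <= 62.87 True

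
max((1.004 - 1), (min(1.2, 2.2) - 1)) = 0.2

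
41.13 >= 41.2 False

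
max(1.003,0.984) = 1.003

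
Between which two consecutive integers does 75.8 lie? 75 and 76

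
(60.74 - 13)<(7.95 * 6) False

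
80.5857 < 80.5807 False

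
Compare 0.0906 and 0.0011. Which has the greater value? 0.0906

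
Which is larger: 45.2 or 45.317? 45.317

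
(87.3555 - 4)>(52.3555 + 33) False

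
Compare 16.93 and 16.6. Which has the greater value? 16.93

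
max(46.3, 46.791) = 46.791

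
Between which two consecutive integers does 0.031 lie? 0 and 1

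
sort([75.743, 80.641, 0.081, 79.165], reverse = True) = [80.641, 79.165, 75.743, 0.081]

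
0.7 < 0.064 False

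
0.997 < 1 True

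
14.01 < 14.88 True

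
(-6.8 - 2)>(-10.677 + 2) False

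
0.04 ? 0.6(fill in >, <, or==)<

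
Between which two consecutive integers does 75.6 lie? 75 and 76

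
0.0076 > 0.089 False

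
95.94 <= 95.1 False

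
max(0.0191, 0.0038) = 0.0191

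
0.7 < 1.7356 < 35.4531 True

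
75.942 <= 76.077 True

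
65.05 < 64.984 False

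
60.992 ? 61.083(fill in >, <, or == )<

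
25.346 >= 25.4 False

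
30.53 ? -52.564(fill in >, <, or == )>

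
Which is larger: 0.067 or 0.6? 0.6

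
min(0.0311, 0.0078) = 0.0078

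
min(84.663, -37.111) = -37.111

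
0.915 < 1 True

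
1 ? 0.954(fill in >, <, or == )>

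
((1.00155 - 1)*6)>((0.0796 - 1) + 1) False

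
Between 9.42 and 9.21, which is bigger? 9.42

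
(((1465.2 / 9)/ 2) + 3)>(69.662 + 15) False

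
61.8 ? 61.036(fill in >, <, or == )>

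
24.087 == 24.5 False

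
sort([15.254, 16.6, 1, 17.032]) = [1, 15.254, 16.6, 17.032]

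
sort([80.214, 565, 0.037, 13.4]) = [0.037, 13.4, 80.214, 565]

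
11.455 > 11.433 True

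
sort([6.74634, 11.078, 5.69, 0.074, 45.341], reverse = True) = [45.341, 11.078, 6.74634, 5.69, 0.074]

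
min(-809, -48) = -809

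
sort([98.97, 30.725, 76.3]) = [30.725, 76.3, 98.97]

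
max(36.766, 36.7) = 36.766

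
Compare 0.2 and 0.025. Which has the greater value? 0.2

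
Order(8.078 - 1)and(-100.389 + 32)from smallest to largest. (-100.389 + 32),(8.078 - 1)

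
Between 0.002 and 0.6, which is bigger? 0.6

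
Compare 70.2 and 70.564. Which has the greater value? 70.564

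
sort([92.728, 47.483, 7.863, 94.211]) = [7.863, 47.483, 92.728, 94.211]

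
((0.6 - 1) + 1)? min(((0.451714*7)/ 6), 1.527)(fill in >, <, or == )>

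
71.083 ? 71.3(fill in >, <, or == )<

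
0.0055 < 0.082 True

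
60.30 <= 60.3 True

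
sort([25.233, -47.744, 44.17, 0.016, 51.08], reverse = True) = [51.08, 44.17, 25.233, 0.016, -47.744]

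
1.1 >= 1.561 False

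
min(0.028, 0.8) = 0.028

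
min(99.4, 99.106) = 99.106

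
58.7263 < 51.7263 False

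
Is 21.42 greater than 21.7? No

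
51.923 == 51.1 False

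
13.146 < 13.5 True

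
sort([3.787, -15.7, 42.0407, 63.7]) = [-15.7, 3.787, 42.0407, 63.7]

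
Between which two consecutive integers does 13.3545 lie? 13 and 14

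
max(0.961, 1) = 1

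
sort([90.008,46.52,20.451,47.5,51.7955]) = [20.451,46.52,47.5,51.7955,90.008]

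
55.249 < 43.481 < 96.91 False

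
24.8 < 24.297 False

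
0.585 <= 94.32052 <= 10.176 False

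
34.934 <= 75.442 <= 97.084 True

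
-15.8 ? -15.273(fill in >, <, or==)<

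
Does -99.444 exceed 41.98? No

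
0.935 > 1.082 False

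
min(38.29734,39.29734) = 38.29734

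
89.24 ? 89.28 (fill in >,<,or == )<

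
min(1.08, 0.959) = 0.959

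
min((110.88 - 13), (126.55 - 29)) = 97.55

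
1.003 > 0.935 True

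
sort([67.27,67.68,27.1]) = [27.1,67.27,67.68]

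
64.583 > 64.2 True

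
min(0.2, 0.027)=0.027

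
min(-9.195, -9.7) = -9.7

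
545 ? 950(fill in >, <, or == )<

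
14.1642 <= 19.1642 True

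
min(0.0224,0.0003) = 0.0003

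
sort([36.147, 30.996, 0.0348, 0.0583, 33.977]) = [0.0348, 0.0583, 30.996, 33.977, 36.147]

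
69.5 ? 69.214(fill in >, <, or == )>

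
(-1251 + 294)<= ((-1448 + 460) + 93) True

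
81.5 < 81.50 False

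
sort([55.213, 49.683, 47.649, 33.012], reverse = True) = [55.213, 49.683, 47.649, 33.012]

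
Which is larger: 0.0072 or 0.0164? 0.0164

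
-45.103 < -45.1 True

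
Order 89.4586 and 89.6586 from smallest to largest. 89.4586, 89.6586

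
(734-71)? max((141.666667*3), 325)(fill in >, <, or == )>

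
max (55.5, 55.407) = 55.5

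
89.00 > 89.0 False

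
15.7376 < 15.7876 True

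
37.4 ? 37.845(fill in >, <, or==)<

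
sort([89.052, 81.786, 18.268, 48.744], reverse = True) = [89.052, 81.786, 48.744, 18.268]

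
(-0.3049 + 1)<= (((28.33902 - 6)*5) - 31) True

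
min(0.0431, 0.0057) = 0.0057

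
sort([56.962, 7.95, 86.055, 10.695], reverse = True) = [86.055, 56.962, 10.695, 7.95]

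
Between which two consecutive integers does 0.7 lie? 0 and 1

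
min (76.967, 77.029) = 76.967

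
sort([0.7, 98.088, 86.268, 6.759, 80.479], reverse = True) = [98.088, 86.268, 80.479, 6.759, 0.7]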